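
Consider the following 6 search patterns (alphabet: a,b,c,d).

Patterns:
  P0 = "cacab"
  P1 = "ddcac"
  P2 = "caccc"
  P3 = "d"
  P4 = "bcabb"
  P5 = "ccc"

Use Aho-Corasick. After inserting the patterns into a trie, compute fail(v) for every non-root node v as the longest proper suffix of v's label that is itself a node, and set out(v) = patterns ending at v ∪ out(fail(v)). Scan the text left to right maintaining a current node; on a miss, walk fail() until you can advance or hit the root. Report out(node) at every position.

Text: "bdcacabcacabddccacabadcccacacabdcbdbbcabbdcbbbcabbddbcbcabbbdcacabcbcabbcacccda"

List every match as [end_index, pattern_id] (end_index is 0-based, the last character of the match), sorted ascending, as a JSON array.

Construct AC machine:
Trie (insert patterns):
  n0 'ε': b→13 c→1 d→6
  n1 'c': a→2 c→18
  n2 'ca': c→3
  n3 'cac': a→4 c→11
  n4 'caca': b→5
  n5 'cacab': ·  [P0 ends]
  n6 'd': d→7  [P3 ends]
  n7 'dd': c→8
  n8 'ddc': a→9
  n9 'ddca': c→10
  n10 'ddcac': ·  [P1 ends]
  n11 'cacc': c→12
  n12 'caccc': ·  [P2 ends]
  n13 'b': c→14
  n14 'bc': a→15
  n15 'bca': b→16
  n16 'bcab': b→17
  n17 'bcabb': ·  [P4 ends]
  n18 'cc': c→19
  n19 'ccc': ·  [P5 ends]

Failure links (BFS by depth):
  fail(1) 'c': from fail(0)=0 chase 'c': 0 ⇒ 0;  out=∅∪out(0)=∅
  fail(6) 'd': from fail(0)=0 chase 'd': 0 ⇒ 0;  out={3}∪out(0)={3}
  fail(13) 'b': from fail(0)=0 chase 'b': 0 ⇒ 0;  out=∅∪out(0)=∅
  fail(2) 'ca': from fail(1)=0 chase 'a': 0 ⇒ 0;  out=∅∪out(0)=∅
  fail(7) 'dd': from fail(6)=0 chase 'd': 0 ⇒ 6;  out=∅∪out(6)={3}
  fail(14) 'bc': from fail(13)=0 chase 'c': 0 ⇒ 1;  out=∅∪out(1)=∅
  fail(18) 'cc': from fail(1)=0 chase 'c': 0 ⇒ 1;  out=∅∪out(1)=∅
  fail(3) 'cac': from fail(2)=0 chase 'c': 0 ⇒ 1;  out=∅∪out(1)=∅
  fail(8) 'ddc': from fail(7)=6 chase 'c': 6→0 ⇒ 1;  out=∅∪out(1)=∅
  fail(15) 'bca': from fail(14)=1 chase 'a': 1 ⇒ 2;  out=∅∪out(2)=∅
  fail(19) 'ccc': from fail(18)=1 chase 'c': 1 ⇒ 18;  out={5}∪out(18)={5}
  fail(4) 'caca': from fail(3)=1 chase 'a': 1 ⇒ 2;  out=∅∪out(2)=∅
  fail(9) 'ddca': from fail(8)=1 chase 'a': 1 ⇒ 2;  out=∅∪out(2)=∅
  fail(11) 'cacc': from fail(3)=1 chase 'c': 1 ⇒ 18;  out=∅∪out(18)=∅
  fail(16) 'bcab': from fail(15)=2 chase 'b': 2→0 ⇒ 13;  out=∅∪out(13)=∅
  fail(5) 'cacab': from fail(4)=2 chase 'b': 2→0 ⇒ 13;  out={0}∪out(13)={0}
  fail(10) 'ddcac': from fail(9)=2 chase 'c': 2 ⇒ 3;  out={1}∪out(3)={1}
  fail(12) 'caccc': from fail(11)=18 chase 'c': 18 ⇒ 19;  out={2}∪out(19)={2,5}
  fail(17) 'bcabb': from fail(16)=13 chase 'b': 13→0 ⇒ 13;  out={4}∪out(13)={4}

Text stream:
[0] read 'b'  n0⇒n13
[1] read 'd'  n13⇒n6 (fail-walked)  ** P3@[1:1]
[2] read 'c'  n6⇒n1 (fail-walked)
[3] read 'a'  n1⇒n2
[4] read 'c'  n2⇒n3
[5] read 'a'  n3⇒n4
[6] read 'b'  n4⇒n5  ** P0@[2:6]
[7] read 'c'  n5⇒n14 (fail-walked)
[8] read 'a'  n14⇒n15
[9] read 'c'  n15⇒n3 (fail-walked)
[10] read 'a'  n3⇒n4
[11] read 'b'  n4⇒n5  ** P0@[7:11]
[12] read 'd'  n5⇒n6 (fail-walked)  ** P3@[12:12]
[13] read 'd'  n6⇒n7  ** P3@[13:13]
[14] read 'c'  n7⇒n8
[15] read 'c'  n8⇒n18 (fail-walked)
[16] read 'a'  n18⇒n2 (fail-walked)
[17] read 'c'  n2⇒n3
[18] read 'a'  n3⇒n4
[19] read 'b'  n4⇒n5  ** P0@[15:19]
[20] read 'a'  n5⇒n0 (fail-walked)
[21] read 'd'  n0⇒n6  ** P3@[21:21]
[22] read 'c'  n6⇒n1 (fail-walked)
[23] read 'c'  n1⇒n18
[24] read 'c'  n18⇒n19  ** P5@[22:24]
[25] read 'a'  n19⇒n2 (fail-walked)
[26] read 'c'  n2⇒n3
[27] read 'a'  n3⇒n4
[28] read 'c'  n4⇒n3 (fail-walked)
[29] read 'a'  n3⇒n4
[30] read 'b'  n4⇒n5  ** P0@[26:30]
[31] read 'd'  n5⇒n6 (fail-walked)  ** P3@[31:31]
[32] read 'c'  n6⇒n1 (fail-walked)
[33] read 'b'  n1⇒n13 (fail-walked)
[34] read 'd'  n13⇒n6 (fail-walked)  ** P3@[34:34]
[35] read 'b'  n6⇒n13 (fail-walked)
[36] read 'b'  n13⇒n13 (fail-walked)
[37] read 'c'  n13⇒n14
[38] read 'a'  n14⇒n15
[39] read 'b'  n15⇒n16
[40] read 'b'  n16⇒n17  ** P4@[36:40]
[41] read 'd'  n17⇒n6 (fail-walked)  ** P3@[41:41]
[42] read 'c'  n6⇒n1 (fail-walked)
[43] read 'b'  n1⇒n13 (fail-walked)
[44] read 'b'  n13⇒n13 (fail-walked)
[45] read 'b'  n13⇒n13 (fail-walked)
[46] read 'c'  n13⇒n14
[47] read 'a'  n14⇒n15
[48] read 'b'  n15⇒n16
[49] read 'b'  n16⇒n17  ** P4@[45:49]
[50] read 'd'  n17⇒n6 (fail-walked)  ** P3@[50:50]
[51] read 'd'  n6⇒n7  ** P3@[51:51]
[52] read 'b'  n7⇒n13 (fail-walked)
[53] read 'c'  n13⇒n14
[54] read 'b'  n14⇒n13 (fail-walked)
[55] read 'c'  n13⇒n14
[56] read 'a'  n14⇒n15
[57] read 'b'  n15⇒n16
[58] read 'b'  n16⇒n17  ** P4@[54:58]
[59] read 'b'  n17⇒n13 (fail-walked)
[60] read 'd'  n13⇒n6 (fail-walked)  ** P3@[60:60]
[61] read 'c'  n6⇒n1 (fail-walked)
[62] read 'a'  n1⇒n2
[63] read 'c'  n2⇒n3
[64] read 'a'  n3⇒n4
[65] read 'b'  n4⇒n5  ** P0@[61:65]
[66] read 'c'  n5⇒n14 (fail-walked)
[67] read 'b'  n14⇒n13 (fail-walked)
[68] read 'c'  n13⇒n14
[69] read 'a'  n14⇒n15
[70] read 'b'  n15⇒n16
[71] read 'b'  n16⇒n17  ** P4@[67:71]
[72] read 'c'  n17⇒n14 (fail-walked)
[73] read 'a'  n14⇒n15
[74] read 'c'  n15⇒n3 (fail-walked)
[75] read 'c'  n3⇒n11
[76] read 'c'  n11⇒n12  ** P2@[72:76],P5@[74:76]
[77] read 'd'  n12⇒n6 (fail-walked)  ** P3@[77:77]
[78] read 'a'  n6⇒n0 (fail-walked)

Matches: [[1,3],[6,0],[11,0],[12,3],[13,3],[19,0],[21,3],[24,5],[30,0],[31,3],[34,3],[40,4],[41,3],[49,4],[50,3],[51,3],[58,4],[60,3],[65,0],[71,4],[76,2],[76,5],[77,3]]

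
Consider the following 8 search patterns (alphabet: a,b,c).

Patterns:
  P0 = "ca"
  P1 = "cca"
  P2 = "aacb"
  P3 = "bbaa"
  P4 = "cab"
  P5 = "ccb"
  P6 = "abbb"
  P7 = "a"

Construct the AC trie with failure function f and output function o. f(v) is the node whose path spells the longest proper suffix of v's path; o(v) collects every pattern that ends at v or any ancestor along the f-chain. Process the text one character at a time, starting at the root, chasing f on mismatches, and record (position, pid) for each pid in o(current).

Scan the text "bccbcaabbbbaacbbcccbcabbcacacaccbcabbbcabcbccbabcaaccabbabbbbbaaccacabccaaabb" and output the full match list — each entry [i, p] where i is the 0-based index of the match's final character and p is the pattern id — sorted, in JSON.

Construct AC machine:
Trie (insert patterns):
  0='ε' goto a→5 b→9 c→1
  1='c' goto a→2 c→3
  2='ca' goto b→13  ←P0
  3='cc' goto a→4 b→14
  4='cca' goto ·  ←P1
  5='a' goto a→6 b→15  ←P7
  6='aa' goto c→7
  7='aac' goto b→8
  8='aacb' goto ·  ←P2
  9='b' goto b→10
  10='bb' goto a→11
  11='bba' goto a→12
  12='bbaa' goto ·  ←P3
  13='cab' goto ·  ←P4
  14='ccb' goto ·  ←P5
  15='ab' goto b→16
  16='abb' goto b→17
  17='abbb' goto ·  ←P6

Failure links (BFS by depth):
  n1('c'): parent n0 fail=0; on 'c' 0 → fail=0;  out ∅∪∅=∅
  n5('a'): parent n0 fail=0; on 'a' 0 → fail=0;  out {7}∪∅={7}
  n9('b'): parent n0 fail=0; on 'b' 0 → fail=0;  out ∅∪∅=∅
  n2('ca'): parent n1 fail=0; on 'a' 0 → fail=5;  out {0}∪{7}={0,7}
  n3('cc'): parent n1 fail=0; on 'c' 0 → fail=1;  out ∅∪∅=∅
  n6('aa'): parent n5 fail=0; on 'a' 0 → fail=5;  out ∅∪{7}={7}
  n10('bb'): parent n9 fail=0; on 'b' 0 → fail=9;  out ∅∪∅=∅
  n15('ab'): parent n5 fail=0; on 'b' 0 → fail=9;  out ∅∪∅=∅
  n4('cca'): parent n3 fail=1; on 'a' 1 → fail=2;  out {1}∪{0,7}={0,1,7}
  n7('aac'): parent n6 fail=5; on 'c' 5→0 → fail=1;  out ∅∪∅=∅
  n11('bba'): parent n10 fail=9; on 'a' 9→0 → fail=5;  out ∅∪{7}={7}
  n13('cab'): parent n2 fail=5; on 'b' 5 → fail=15;  out {4}∪∅={4}
  n14('ccb'): parent n3 fail=1; on 'b' 1→0 → fail=9;  out {5}∪∅={5}
  n16('abb'): parent n15 fail=9; on 'b' 9 → fail=10;  out ∅∪∅=∅
  n8('aacb'): parent n7 fail=1; on 'b' 1→0 → fail=9;  out {2}∪∅={2}
  n12('bbaa'): parent n11 fail=5; on 'a' 5 → fail=6;  out {3}∪{7}={3,7}
  n17('abbb'): parent n16 fail=10; on 'b' 10→9 → fail=10;  out {6}∪∅={6}

Scan:
[0] read 'b'  n0⇒n9
[1] read 'c'  n9⇒n1 (via fail)
[2] read 'c'  n1⇒n3
[3] read 'b'  n3⇒n14  ** P5@[1:3]
[4] read 'c'  n14⇒n1 (via fail)
[5] read 'a'  n1⇒n2  ** P0@[4:5],P7@[5:5]
[6] read 'a'  n2⇒n6 (via fail)  ** P7@[6:6]
[7] read 'b'  n6⇒n15 (via fail)
[8] read 'b'  n15⇒n16
[9] read 'b'  n16⇒n17  ** P6@[6:9]
[10] read 'b'  n17⇒n10 (via fail)
[11] read 'a'  n10⇒n11  ** P7@[11:11]
[12] read 'a'  n11⇒n12  ** P3@[9:12],P7@[12:12]
[13] read 'c'  n12⇒n7 (via fail)
[14] read 'b'  n7⇒n8  ** P2@[11:14]
[15] read 'b'  n8⇒n10 (via fail)
[16] read 'c'  n10⇒n1 (via fail)
[17] read 'c'  n1⇒n3
[18] read 'c'  n3⇒n3 (via fail)
[19] read 'b'  n3⇒n14  ** P5@[17:19]
[20] read 'c'  n14⇒n1 (via fail)
[21] read 'a'  n1⇒n2  ** P0@[20:21],P7@[21:21]
[22] read 'b'  n2⇒n13  ** P4@[20:22]
[23] read 'b'  n13⇒n16 (via fail)
[24] read 'c'  n16⇒n1 (via fail)
[25] read 'a'  n1⇒n2  ** P0@[24:25],P7@[25:25]
[26] read 'c'  n2⇒n1 (via fail)
[27] read 'a'  n1⇒n2  ** P0@[26:27],P7@[27:27]
[28] read 'c'  n2⇒n1 (via fail)
[29] read 'a'  n1⇒n2  ** P0@[28:29],P7@[29:29]
[30] read 'c'  n2⇒n1 (via fail)
[31] read 'c'  n1⇒n3
[32] read 'b'  n3⇒n14  ** P5@[30:32]
[33] read 'c'  n14⇒n1 (via fail)
[34] read 'a'  n1⇒n2  ** P0@[33:34],P7@[34:34]
[35] read 'b'  n2⇒n13  ** P4@[33:35]
[36] read 'b'  n13⇒n16 (via fail)
[37] read 'b'  n16⇒n17  ** P6@[34:37]
[38] read 'c'  n17⇒n1 (via fail)
[39] read 'a'  n1⇒n2  ** P0@[38:39],P7@[39:39]
[40] read 'b'  n2⇒n13  ** P4@[38:40]
[41] read 'c'  n13⇒n1 (via fail)
[42] read 'b'  n1⇒n9 (via fail)
[43] read 'c'  n9⇒n1 (via fail)
[44] read 'c'  n1⇒n3
[45] read 'b'  n3⇒n14  ** P5@[43:45]
[46] read 'a'  n14⇒n5 (via fail)  ** P7@[46:46]
[47] read 'b'  n5⇒n15
[48] read 'c'  n15⇒n1 (via fail)
[49] read 'a'  n1⇒n2  ** P0@[48:49],P7@[49:49]
[50] read 'a'  n2⇒n6 (via fail)  ** P7@[50:50]
[51] read 'c'  n6⇒n7
[52] read 'c'  n7⇒n3 (via fail)
[53] read 'a'  n3⇒n4  ** P0@[52:53],P1@[51:53],P7@[53:53]
[54] read 'b'  n4⇒n13 (via fail)  ** P4@[52:54]
[55] read 'b'  n13⇒n16 (via fail)
[56] read 'a'  n16⇒n11 (via fail)  ** P7@[56:56]
[57] read 'b'  n11⇒n15 (via fail)
[58] read 'b'  n15⇒n16
[59] read 'b'  n16⇒n17  ** P6@[56:59]
[60] read 'b'  n17⇒n10 (via fail)
[61] read 'b'  n10⇒n10 (via fail)
[62] read 'a'  n10⇒n11  ** P7@[62:62]
[63] read 'a'  n11⇒n12  ** P3@[60:63],P7@[63:63]
[64] read 'c'  n12⇒n7 (via fail)
[65] read 'c'  n7⇒n3 (via fail)
[66] read 'a'  n3⇒n4  ** P0@[65:66],P1@[64:66],P7@[66:66]
[67] read 'c'  n4⇒n1 (via fail)
[68] read 'a'  n1⇒n2  ** P0@[67:68],P7@[68:68]
[69] read 'b'  n2⇒n13  ** P4@[67:69]
[70] read 'c'  n13⇒n1 (via fail)
[71] read 'c'  n1⇒n3
[72] read 'a'  n3⇒n4  ** P0@[71:72],P1@[70:72],P7@[72:72]
[73] read 'a'  n4⇒n6 (via fail)  ** P7@[73:73]
[74] read 'a'  n6⇒n6 (via fail)  ** P7@[74:74]
[75] read 'b'  n6⇒n15 (via fail)
[76] read 'b'  n15⇒n16

Matches: [[3,5],[5,0],[5,7],[6,7],[9,6],[11,7],[12,3],[12,7],[14,2],[19,5],[21,0],[21,7],[22,4],[25,0],[25,7],[27,0],[27,7],[29,0],[29,7],[32,5],[34,0],[34,7],[35,4],[37,6],[39,0],[39,7],[40,4],[45,5],[46,7],[49,0],[49,7],[50,7],[53,0],[53,1],[53,7],[54,4],[56,7],[59,6],[62,7],[63,3],[63,7],[66,0],[66,1],[66,7],[68,0],[68,7],[69,4],[72,0],[72,1],[72,7],[73,7],[74,7]]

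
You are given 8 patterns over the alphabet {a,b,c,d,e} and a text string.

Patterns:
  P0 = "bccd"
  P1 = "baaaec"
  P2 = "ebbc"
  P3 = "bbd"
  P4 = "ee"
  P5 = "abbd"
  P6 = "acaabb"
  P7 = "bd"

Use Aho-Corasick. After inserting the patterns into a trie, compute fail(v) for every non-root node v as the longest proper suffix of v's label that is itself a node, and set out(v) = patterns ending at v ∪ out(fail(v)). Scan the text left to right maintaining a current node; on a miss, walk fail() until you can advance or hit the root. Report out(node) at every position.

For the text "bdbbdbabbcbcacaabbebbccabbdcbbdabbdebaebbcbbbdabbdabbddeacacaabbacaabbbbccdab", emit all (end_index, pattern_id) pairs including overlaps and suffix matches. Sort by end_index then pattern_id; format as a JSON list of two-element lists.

Build automaton:
Trie nodes:
  0='ε' goto a→17 b→1 e→10
  1='b' goto a→5 b→14 c→2 d→26
  2='bc' goto c→3
  3='bcc' goto d→4
  4='bccd' goto ·  [P0 ends]
  5='ba' goto a→6
  6='baa' goto a→7
  7='baaa' goto e→8
  8='baaae' goto c→9
  9='baaaec' goto ·  [P1 ends]
  10='e' goto b→11 e→16
  11='eb' goto b→12
  12='ebb' goto c→13
  13='ebbc' goto ·  [P2 ends]
  14='bb' goto d→15
  15='bbd' goto ·  [P3 ends]
  16='ee' goto ·  [P4 ends]
  17='a' goto b→18 c→21
  18='ab' goto b→19
  19='abb' goto d→20
  20='abbd' goto ·  [P5 ends]
  21='ac' goto a→22
  22='aca' goto a→23
  23='acaa' goto b→24
  24='acaab' goto b→25
  25='acaabb' goto ·  [P6 ends]
  26='bd' goto ·  [P7 ends]

BFS fail/out derivation:
  fail(1) 'b': from fail(0)=0 chase 'b': 0 ⇒ 0;  out=∅∪out(0)=∅
  fail(10) 'e': from fail(0)=0 chase 'e': 0 ⇒ 0;  out=∅∪out(0)=∅
  fail(17) 'a': from fail(0)=0 chase 'a': 0 ⇒ 0;  out=∅∪out(0)=∅
  fail(2) 'bc': from fail(1)=0 chase 'c': 0 ⇒ 0;  out=∅∪out(0)=∅
  fail(5) 'ba': from fail(1)=0 chase 'a': 0 ⇒ 17;  out=∅∪out(17)=∅
  fail(11) 'eb': from fail(10)=0 chase 'b': 0 ⇒ 1;  out=∅∪out(1)=∅
  fail(14) 'bb': from fail(1)=0 chase 'b': 0 ⇒ 1;  out=∅∪out(1)=∅
  fail(16) 'ee': from fail(10)=0 chase 'e': 0 ⇒ 10;  out={4}∪out(10)={4}
  fail(18) 'ab': from fail(17)=0 chase 'b': 0 ⇒ 1;  out=∅∪out(1)=∅
  fail(21) 'ac': from fail(17)=0 chase 'c': 0 ⇒ 0;  out=∅∪out(0)=∅
  fail(26) 'bd': from fail(1)=0 chase 'd': 0 ⇒ 0;  out={7}∪out(0)={7}
  fail(3) 'bcc': from fail(2)=0 chase 'c': 0 ⇒ 0;  out=∅∪out(0)=∅
  fail(6) 'baa': from fail(5)=17 chase 'a': 17→0 ⇒ 17;  out=∅∪out(17)=∅
  fail(12) 'ebb': from fail(11)=1 chase 'b': 1 ⇒ 14;  out=∅∪out(14)=∅
  fail(15) 'bbd': from fail(14)=1 chase 'd': 1 ⇒ 26;  out={3}∪out(26)={3,7}
  fail(19) 'abb': from fail(18)=1 chase 'b': 1 ⇒ 14;  out=∅∪out(14)=∅
  fail(22) 'aca': from fail(21)=0 chase 'a': 0 ⇒ 17;  out=∅∪out(17)=∅
  fail(4) 'bccd': from fail(3)=0 chase 'd': 0 ⇒ 0;  out={0}∪out(0)={0}
  fail(7) 'baaa': from fail(6)=17 chase 'a': 17→0 ⇒ 17;  out=∅∪out(17)=∅
  fail(13) 'ebbc': from fail(12)=14 chase 'c': 14→1 ⇒ 2;  out={2}∪out(2)={2}
  fail(20) 'abbd': from fail(19)=14 chase 'd': 14 ⇒ 15;  out={5}∪out(15)={3,5,7}
  fail(23) 'acaa': from fail(22)=17 chase 'a': 17→0 ⇒ 17;  out=∅∪out(17)=∅
  fail(8) 'baaae': from fail(7)=17 chase 'e': 17→0 ⇒ 10;  out=∅∪out(10)=∅
  fail(24) 'acaab': from fail(23)=17 chase 'b': 17 ⇒ 18;  out=∅∪out(18)=∅
  fail(9) 'baaaec': from fail(8)=10 chase 'c': 10→0 ⇒ 0;  out={1}∪out(0)={1}
  fail(25) 'acaabb': from fail(24)=18 chase 'b': 18 ⇒ 19;  out={6}∪out(19)={6}

Run:
pos 0 'b': at 1
pos 1 'd': at 26  → match P7@[0:1]
pos 2 'b': at 1 (fail-walked)
pos 3 'b': at 14
pos 4 'd': at 15  → match P3@[2:4],P7@[3:4]
pos 5 'b': at 1 (fail-walked)
pos 6 'a': at 5
pos 7 'b': at 18 (fail-walked)
pos 8 'b': at 19
pos 9 'c': at 2 (fail-walked)
pos 10 'b': at 1 (fail-walked)
pos 11 'c': at 2
pos 12 'a': at 17 (fail-walked)
pos 13 'c': at 21
pos 14 'a': at 22
pos 15 'a': at 23
pos 16 'b': at 24
pos 17 'b': at 25  → match P6@[12:17]
pos 18 'e': at 10 (fail-walked)
pos 19 'b': at 11
pos 20 'b': at 12
pos 21 'c': at 13  → match P2@[18:21]
pos 22 'c': at 3 (fail-walked)
pos 23 'a': at 17 (fail-walked)
pos 24 'b': at 18
pos 25 'b': at 19
pos 26 'd': at 20  → match P3@[24:26],P5@[23:26],P7@[25:26]
pos 27 'c': at 0 (fail-walked)
pos 28 'b': at 1
pos 29 'b': at 14
pos 30 'd': at 15  → match P3@[28:30],P7@[29:30]
pos 31 'a': at 17 (fail-walked)
pos 32 'b': at 18
pos 33 'b': at 19
pos 34 'd': at 20  → match P3@[32:34],P5@[31:34],P7@[33:34]
pos 35 'e': at 10 (fail-walked)
pos 36 'b': at 11
pos 37 'a': at 5 (fail-walked)
pos 38 'e': at 10 (fail-walked)
pos 39 'b': at 11
pos 40 'b': at 12
pos 41 'c': at 13  → match P2@[38:41]
pos 42 'b': at 1 (fail-walked)
pos 43 'b': at 14
pos 44 'b': at 14 (fail-walked)
pos 45 'd': at 15  → match P3@[43:45],P7@[44:45]
pos 46 'a': at 17 (fail-walked)
pos 47 'b': at 18
pos 48 'b': at 19
pos 49 'd': at 20  → match P3@[47:49],P5@[46:49],P7@[48:49]
pos 50 'a': at 17 (fail-walked)
pos 51 'b': at 18
pos 52 'b': at 19
pos 53 'd': at 20  → match P3@[51:53],P5@[50:53],P7@[52:53]
pos 54 'd': at 0 (fail-walked)
pos 55 'e': at 10
pos 56 'a': at 17 (fail-walked)
pos 57 'c': at 21
pos 58 'a': at 22
pos 59 'c': at 21 (fail-walked)
pos 60 'a': at 22
pos 61 'a': at 23
pos 62 'b': at 24
pos 63 'b': at 25  → match P6@[58:63]
pos 64 'a': at 5 (fail-walked)
pos 65 'c': at 21 (fail-walked)
pos 66 'a': at 22
pos 67 'a': at 23
pos 68 'b': at 24
pos 69 'b': at 25  → match P6@[64:69]
pos 70 'b': at 14 (fail-walked)
pos 71 'b': at 14 (fail-walked)
pos 72 'c': at 2 (fail-walked)
pos 73 'c': at 3
pos 74 'd': at 4  → match P0@[71:74]
pos 75 'a': at 17 (fail-walked)
pos 76 'b': at 18

Matches: [[1,7],[4,3],[4,7],[17,6],[21,2],[26,3],[26,5],[26,7],[30,3],[30,7],[34,3],[34,5],[34,7],[41,2],[45,3],[45,7],[49,3],[49,5],[49,7],[53,3],[53,5],[53,7],[63,6],[69,6],[74,0]]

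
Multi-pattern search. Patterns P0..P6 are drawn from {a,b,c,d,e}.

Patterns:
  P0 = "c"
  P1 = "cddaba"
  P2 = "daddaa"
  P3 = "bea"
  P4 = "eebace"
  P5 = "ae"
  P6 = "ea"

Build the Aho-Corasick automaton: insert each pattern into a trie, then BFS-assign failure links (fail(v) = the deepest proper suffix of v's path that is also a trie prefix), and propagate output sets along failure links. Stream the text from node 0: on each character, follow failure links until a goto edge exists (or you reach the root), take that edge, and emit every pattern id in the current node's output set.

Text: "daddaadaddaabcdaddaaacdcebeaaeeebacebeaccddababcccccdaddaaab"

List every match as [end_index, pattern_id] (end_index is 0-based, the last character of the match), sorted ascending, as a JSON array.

Construct AC machine:
Trie nodes:
  0='ε' goto a→22 b→13 c→1 d→7 e→16
  1='c' goto d→2  [P0 ends]
  2='cd' goto d→3
  3='cdd' goto a→4
  4='cdda' goto b→5
  5='cddab' goto a→6
  6='cddaba' goto ·  [P1 ends]
  7='d' goto a→8
  8='da' goto d→9
  9='dad' goto d→10
  10='dadd' goto a→11
  11='dadda' goto a→12
  12='daddaa' goto ·  [P2 ends]
  13='b' goto e→14
  14='be' goto a→15
  15='bea' goto ·  [P3 ends]
  16='e' goto a→24 e→17
  17='ee' goto b→18
  18='eeb' goto a→19
  19='eeba' goto c→20
  20='eebac' goto e→21
  21='eebace' goto ·  [P4 ends]
  22='a' goto e→23
  23='ae' goto ·  [P5 ends]
  24='ea' goto ·  [P6 ends]

BFS fail/out derivation:
  n1('c'): parent n0 fail=0; on 'c' 0 → fail=0;  out {0}∪∅={0}
  n7('d'): parent n0 fail=0; on 'd' 0 → fail=0;  out ∅∪∅=∅
  n13('b'): parent n0 fail=0; on 'b' 0 → fail=0;  out ∅∪∅=∅
  n16('e'): parent n0 fail=0; on 'e' 0 → fail=0;  out ∅∪∅=∅
  n22('a'): parent n0 fail=0; on 'a' 0 → fail=0;  out ∅∪∅=∅
  n2('cd'): parent n1 fail=0; on 'd' 0 → fail=7;  out ∅∪∅=∅
  n8('da'): parent n7 fail=0; on 'a' 0 → fail=22;  out ∅∪∅=∅
  n14('be'): parent n13 fail=0; on 'e' 0 → fail=16;  out ∅∪∅=∅
  n17('ee'): parent n16 fail=0; on 'e' 0 → fail=16;  out ∅∪∅=∅
  n23('ae'): parent n22 fail=0; on 'e' 0 → fail=16;  out {5}∪∅={5}
  n24('ea'): parent n16 fail=0; on 'a' 0 → fail=22;  out {6}∪∅={6}
  n3('cdd'): parent n2 fail=7; on 'd' 7→0 → fail=7;  out ∅∪∅=∅
  n9('dad'): parent n8 fail=22; on 'd' 22→0 → fail=7;  out ∅∪∅=∅
  n15('bea'): parent n14 fail=16; on 'a' 16 → fail=24;  out {3}∪{6}={3,6}
  n18('eeb'): parent n17 fail=16; on 'b' 16→0 → fail=13;  out ∅∪∅=∅
  n4('cdda'): parent n3 fail=7; on 'a' 7 → fail=8;  out ∅∪∅=∅
  n10('dadd'): parent n9 fail=7; on 'd' 7→0 → fail=7;  out ∅∪∅=∅
  n19('eeba'): parent n18 fail=13; on 'a' 13→0 → fail=22;  out ∅∪∅=∅
  n5('cddab'): parent n4 fail=8; on 'b' 8→22→0 → fail=13;  out ∅∪∅=∅
  n11('dadda'): parent n10 fail=7; on 'a' 7 → fail=8;  out ∅∪∅=∅
  n20('eebac'): parent n19 fail=22; on 'c' 22→0 → fail=1;  out ∅∪{0}={0}
  n6('cddaba'): parent n5 fail=13; on 'a' 13→0 → fail=22;  out {1}∪∅={1}
  n12('daddaa'): parent n11 fail=8; on 'a' 8→22→0 → fail=22;  out {2}∪∅={2}
  n21('eebace'): parent n20 fail=1; on 'e' 1→0 → fail=16;  out {4}∪∅={4}

Run:
i=0 'd': node 0→7
i=1 'a': node 7→8
i=2 'd': node 8→9
i=3 'd': node 9→10
i=4 'a': node 10→11
i=5 'a': node 11→12  ** P2@[0:5]
i=6 'd': node 12→7 ·f
i=7 'a': node 7→8
i=8 'd': node 8→9
i=9 'd': node 9→10
i=10 'a': node 10→11
i=11 'a': node 11→12  ** P2@[6:11]
i=12 'b': node 12→13 ·f
i=13 'c': node 13→1 ·f  ** P0@[13:13]
i=14 'd': node 1→2
i=15 'a': node 2→8 ·f
i=16 'd': node 8→9
i=17 'd': node 9→10
i=18 'a': node 10→11
i=19 'a': node 11→12  ** P2@[14:19]
i=20 'a': node 12→22 ·f
i=21 'c': node 22→1 ·f  ** P0@[21:21]
i=22 'd': node 1→2
i=23 'c': node 2→1 ·f  ** P0@[23:23]
i=24 'e': node 1→16 ·f
i=25 'b': node 16→13 ·f
i=26 'e': node 13→14
i=27 'a': node 14→15  ** P3@[25:27],P6@[26:27]
i=28 'a': node 15→22 ·f
i=29 'e': node 22→23  ** P5@[28:29]
i=30 'e': node 23→17 ·f
i=31 'e': node 17→17 ·f
i=32 'b': node 17→18
i=33 'a': node 18→19
i=34 'c': node 19→20  ** P0@[34:34]
i=35 'e': node 20→21  ** P4@[30:35]
i=36 'b': node 21→13 ·f
i=37 'e': node 13→14
i=38 'a': node 14→15  ** P3@[36:38],P6@[37:38]
i=39 'c': node 15→1 ·f  ** P0@[39:39]
i=40 'c': node 1→1 ·f  ** P0@[40:40]
i=41 'd': node 1→2
i=42 'd': node 2→3
i=43 'a': node 3→4
i=44 'b': node 4→5
i=45 'a': node 5→6  ** P1@[40:45]
i=46 'b': node 6→13 ·f
i=47 'c': node 13→1 ·f  ** P0@[47:47]
i=48 'c': node 1→1 ·f  ** P0@[48:48]
i=49 'c': node 1→1 ·f  ** P0@[49:49]
i=50 'c': node 1→1 ·f  ** P0@[50:50]
i=51 'c': node 1→1 ·f  ** P0@[51:51]
i=52 'd': node 1→2
i=53 'a': node 2→8 ·f
i=54 'd': node 8→9
i=55 'd': node 9→10
i=56 'a': node 10→11
i=57 'a': node 11→12  ** P2@[52:57]
i=58 'a': node 12→22 ·f
i=59 'b': node 22→13 ·f

Result: [[5,2],[11,2],[13,0],[19,2],[21,0],[23,0],[27,3],[27,6],[29,5],[34,0],[35,4],[38,3],[38,6],[39,0],[40,0],[45,1],[47,0],[48,0],[49,0],[50,0],[51,0],[57,2]]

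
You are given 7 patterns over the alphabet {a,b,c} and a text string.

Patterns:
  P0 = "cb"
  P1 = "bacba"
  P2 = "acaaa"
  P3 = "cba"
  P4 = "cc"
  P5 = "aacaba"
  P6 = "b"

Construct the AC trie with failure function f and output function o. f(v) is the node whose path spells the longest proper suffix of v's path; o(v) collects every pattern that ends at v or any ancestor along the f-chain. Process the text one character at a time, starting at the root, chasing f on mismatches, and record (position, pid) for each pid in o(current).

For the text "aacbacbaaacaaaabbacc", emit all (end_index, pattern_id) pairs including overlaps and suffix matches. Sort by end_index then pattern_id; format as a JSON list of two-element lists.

Build:
Trie (insert patterns):
  n0 'ε': a→8 b→3 c→1
  n1 'c': b→2 c→14
  n2 'cb': a→13  [P0 ends]
  n3 'b': a→4  [P6 ends]
  n4 'ba': c→5
  n5 'bac': b→6
  n6 'bacb': a→7
  n7 'bacba': ·  [P1 ends]
  n8 'a': a→15 c→9
  n9 'ac': a→10
  n10 'aca': a→11
  n11 'acaa': a→12
  n12 'acaaa': ·  [P2 ends]
  n13 'cba': ·  [P3 ends]
  n14 'cc': ·  [P4 ends]
  n15 'aa': c→16
  n16 'aac': a→17
  n17 'aaca': b→18
  n18 'aacab': a→19
  n19 'aacaba': ·  [P5 ends]

Failure links (BFS by depth):
  fail(1) 'c': from fail(0)=0 chase 'c': 0 ⇒ 0;  out=∅∪out(0)=∅
  fail(3) 'b': from fail(0)=0 chase 'b': 0 ⇒ 0;  out={6}∪out(0)={6}
  fail(8) 'a': from fail(0)=0 chase 'a': 0 ⇒ 0;  out=∅∪out(0)=∅
  fail(2) 'cb': from fail(1)=0 chase 'b': 0 ⇒ 3;  out={0}∪out(3)={0,6}
  fail(4) 'ba': from fail(3)=0 chase 'a': 0 ⇒ 8;  out=∅∪out(8)=∅
  fail(9) 'ac': from fail(8)=0 chase 'c': 0 ⇒ 1;  out=∅∪out(1)=∅
  fail(14) 'cc': from fail(1)=0 chase 'c': 0 ⇒ 1;  out={4}∪out(1)={4}
  fail(15) 'aa': from fail(8)=0 chase 'a': 0 ⇒ 8;  out=∅∪out(8)=∅
  fail(5) 'bac': from fail(4)=8 chase 'c': 8 ⇒ 9;  out=∅∪out(9)=∅
  fail(10) 'aca': from fail(9)=1 chase 'a': 1→0 ⇒ 8;  out=∅∪out(8)=∅
  fail(13) 'cba': from fail(2)=3 chase 'a': 3 ⇒ 4;  out={3}∪out(4)={3}
  fail(16) 'aac': from fail(15)=8 chase 'c': 8 ⇒ 9;  out=∅∪out(9)=∅
  fail(6) 'bacb': from fail(5)=9 chase 'b': 9→1 ⇒ 2;  out=∅∪out(2)={0,6}
  fail(11) 'acaa': from fail(10)=8 chase 'a': 8 ⇒ 15;  out=∅∪out(15)=∅
  fail(17) 'aaca': from fail(16)=9 chase 'a': 9 ⇒ 10;  out=∅∪out(10)=∅
  fail(7) 'bacba': from fail(6)=2 chase 'a': 2 ⇒ 13;  out={1}∪out(13)={1,3}
  fail(12) 'acaaa': from fail(11)=15 chase 'a': 15→8 ⇒ 15;  out={2}∪out(15)={2}
  fail(18) 'aacab': from fail(17)=10 chase 'b': 10→8→0 ⇒ 3;  out=∅∪out(3)={6}
  fail(19) 'aacaba': from fail(18)=3 chase 'a': 3 ⇒ 4;  out={5}∪out(4)={5}

Scan:
pos 0 'a': at 8
pos 1 'a': at 15
pos 2 'c': at 16
pos 3 'b': at 2 (fail-walked)  → match P0@[2:3],P6@[3:3]
pos 4 'a': at 13  → match P3@[2:4]
pos 5 'c': at 5 (fail-walked)
pos 6 'b': at 6  → match P0@[5:6],P6@[6:6]
pos 7 'a': at 7  → match P1@[3:7],P3@[5:7]
pos 8 'a': at 15 (fail-walked)
pos 9 'a': at 15 (fail-walked)
pos 10 'c': at 16
pos 11 'a': at 17
pos 12 'a': at 11 (fail-walked)
pos 13 'a': at 12  → match P2@[9:13]
pos 14 'a': at 15 (fail-walked)
pos 15 'b': at 3 (fail-walked)  → match P6@[15:15]
pos 16 'b': at 3 (fail-walked)  → match P6@[16:16]
pos 17 'a': at 4
pos 18 'c': at 5
pos 19 'c': at 14 (fail-walked)  → match P4@[18:19]

Result: [[3,0],[3,6],[4,3],[6,0],[6,6],[7,1],[7,3],[13,2],[15,6],[16,6],[19,4]]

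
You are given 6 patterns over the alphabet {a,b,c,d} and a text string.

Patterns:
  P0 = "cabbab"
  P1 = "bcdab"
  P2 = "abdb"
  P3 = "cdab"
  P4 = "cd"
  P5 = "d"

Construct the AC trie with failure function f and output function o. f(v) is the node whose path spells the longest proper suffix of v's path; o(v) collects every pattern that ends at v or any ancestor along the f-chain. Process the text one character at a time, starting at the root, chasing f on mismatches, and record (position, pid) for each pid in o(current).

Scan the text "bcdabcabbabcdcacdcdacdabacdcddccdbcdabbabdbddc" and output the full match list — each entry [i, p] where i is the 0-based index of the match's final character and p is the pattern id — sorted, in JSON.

Build:
Trie nodes:
  n0 'ε': a→12 b→7 c→1 d→19
  n1 'c': a→2 d→16
  n2 'ca': b→3
  n3 'cab': b→4
  n4 'cabb': a→5
  n5 'cabba': b→6
  n6 'cabbab': ·  [P0 ends]
  n7 'b': c→8
  n8 'bc': d→9
  n9 'bcd': a→10
  n10 'bcda': b→11
  n11 'bcdab': ·  [P1 ends]
  n12 'a': b→13
  n13 'ab': d→14
  n14 'abd': b→15
  n15 'abdb': ·  [P2 ends]
  n16 'cd': a→17  [P4 ends]
  n17 'cda': b→18
  n18 'cdab': ·  [P3 ends]
  n19 'd': ·  [P5 ends]

BFS fail/out derivation:
  fail(1) 'c': from fail(0)=0 chase 'c': 0 ⇒ 0;  out=∅∪out(0)=∅
  fail(7) 'b': from fail(0)=0 chase 'b': 0 ⇒ 0;  out=∅∪out(0)=∅
  fail(12) 'a': from fail(0)=0 chase 'a': 0 ⇒ 0;  out=∅∪out(0)=∅
  fail(19) 'd': from fail(0)=0 chase 'd': 0 ⇒ 0;  out={5}∪out(0)={5}
  fail(2) 'ca': from fail(1)=0 chase 'a': 0 ⇒ 12;  out=∅∪out(12)=∅
  fail(8) 'bc': from fail(7)=0 chase 'c': 0 ⇒ 1;  out=∅∪out(1)=∅
  fail(13) 'ab': from fail(12)=0 chase 'b': 0 ⇒ 7;  out=∅∪out(7)=∅
  fail(16) 'cd': from fail(1)=0 chase 'd': 0 ⇒ 19;  out={4}∪out(19)={4,5}
  fail(3) 'cab': from fail(2)=12 chase 'b': 12 ⇒ 13;  out=∅∪out(13)=∅
  fail(9) 'bcd': from fail(8)=1 chase 'd': 1 ⇒ 16;  out=∅∪out(16)={4,5}
  fail(14) 'abd': from fail(13)=7 chase 'd': 7→0 ⇒ 19;  out=∅∪out(19)={5}
  fail(17) 'cda': from fail(16)=19 chase 'a': 19→0 ⇒ 12;  out=∅∪out(12)=∅
  fail(4) 'cabb': from fail(3)=13 chase 'b': 13→7→0 ⇒ 7;  out=∅∪out(7)=∅
  fail(10) 'bcda': from fail(9)=16 chase 'a': 16 ⇒ 17;  out=∅∪out(17)=∅
  fail(15) 'abdb': from fail(14)=19 chase 'b': 19→0 ⇒ 7;  out={2}∪out(7)={2}
  fail(18) 'cdab': from fail(17)=12 chase 'b': 12 ⇒ 13;  out={3}∪out(13)={3}
  fail(5) 'cabba': from fail(4)=7 chase 'a': 7→0 ⇒ 12;  out=∅∪out(12)=∅
  fail(11) 'bcdab': from fail(10)=17 chase 'b': 17 ⇒ 18;  out={1}∪out(18)={1,3}
  fail(6) 'cabbab': from fail(5)=12 chase 'b': 12 ⇒ 13;  out={0}∪out(13)={0}

Text stream:
[0] read 'b'  n0⇒n7
[1] read 'c'  n7⇒n8
[2] read 'd'  n8⇒n9  → match P4@[1:2],P5@[2:2]
[3] read 'a'  n9⇒n10
[4] read 'b'  n10⇒n11  → match P1@[0:4],P3@[1:4]
[5] read 'c'  n11⇒n8 (via fail)
[6] read 'a'  n8⇒n2 (via fail)
[7] read 'b'  n2⇒n3
[8] read 'b'  n3⇒n4
[9] read 'a'  n4⇒n5
[10] read 'b'  n5⇒n6  → match P0@[5:10]
[11] read 'c'  n6⇒n8 (via fail)
[12] read 'd'  n8⇒n9  → match P4@[11:12],P5@[12:12]
[13] read 'c'  n9⇒n1 (via fail)
[14] read 'a'  n1⇒n2
[15] read 'c'  n2⇒n1 (via fail)
[16] read 'd'  n1⇒n16  → match P4@[15:16],P5@[16:16]
[17] read 'c'  n16⇒n1 (via fail)
[18] read 'd'  n1⇒n16  → match P4@[17:18],P5@[18:18]
[19] read 'a'  n16⇒n17
[20] read 'c'  n17⇒n1 (via fail)
[21] read 'd'  n1⇒n16  → match P4@[20:21],P5@[21:21]
[22] read 'a'  n16⇒n17
[23] read 'b'  n17⇒n18  → match P3@[20:23]
[24] read 'a'  n18⇒n12 (via fail)
[25] read 'c'  n12⇒n1 (via fail)
[26] read 'd'  n1⇒n16  → match P4@[25:26],P5@[26:26]
[27] read 'c'  n16⇒n1 (via fail)
[28] read 'd'  n1⇒n16  → match P4@[27:28],P5@[28:28]
[29] read 'd'  n16⇒n19 (via fail)  → match P5@[29:29]
[30] read 'c'  n19⇒n1 (via fail)
[31] read 'c'  n1⇒n1 (via fail)
[32] read 'd'  n1⇒n16  → match P4@[31:32],P5@[32:32]
[33] read 'b'  n16⇒n7 (via fail)
[34] read 'c'  n7⇒n8
[35] read 'd'  n8⇒n9  → match P4@[34:35],P5@[35:35]
[36] read 'a'  n9⇒n10
[37] read 'b'  n10⇒n11  → match P1@[33:37],P3@[34:37]
[38] read 'b'  n11⇒n7 (via fail)
[39] read 'a'  n7⇒n12 (via fail)
[40] read 'b'  n12⇒n13
[41] read 'd'  n13⇒n14  → match P5@[41:41]
[42] read 'b'  n14⇒n15  → match P2@[39:42]
[43] read 'd'  n15⇒n19 (via fail)  → match P5@[43:43]
[44] read 'd'  n19⇒n19 (via fail)  → match P5@[44:44]
[45] read 'c'  n19⇒n1 (via fail)

Matches: [[2,4],[2,5],[4,1],[4,3],[10,0],[12,4],[12,5],[16,4],[16,5],[18,4],[18,5],[21,4],[21,5],[23,3],[26,4],[26,5],[28,4],[28,5],[29,5],[32,4],[32,5],[35,4],[35,5],[37,1],[37,3],[41,5],[42,2],[43,5],[44,5]]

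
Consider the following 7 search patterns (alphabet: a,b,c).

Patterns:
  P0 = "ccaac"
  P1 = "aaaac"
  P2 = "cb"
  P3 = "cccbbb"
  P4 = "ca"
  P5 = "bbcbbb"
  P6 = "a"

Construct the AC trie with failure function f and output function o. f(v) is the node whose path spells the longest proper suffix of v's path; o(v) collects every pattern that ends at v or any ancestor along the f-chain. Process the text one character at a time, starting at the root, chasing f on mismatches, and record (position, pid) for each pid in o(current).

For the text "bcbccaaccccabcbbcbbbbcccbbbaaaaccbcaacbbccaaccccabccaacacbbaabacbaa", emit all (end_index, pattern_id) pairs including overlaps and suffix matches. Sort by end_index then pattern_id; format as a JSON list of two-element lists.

Build automaton:
Trie (insert patterns):
  0='ε' goto a→6 b→17 c→1
  1='c' goto a→16 b→11 c→2
  2='cc' goto a→3 c→12
  3='cca' goto a→4
  4='ccaa' goto c→5
  5='ccaac' goto ·  [P0 ends]
  6='a' goto a→7  [P6 ends]
  7='aa' goto a→8
  8='aaa' goto a→9
  9='aaaa' goto c→10
  10='aaaac' goto ·  [P1 ends]
  11='cb' goto ·  [P2 ends]
  12='ccc' goto b→13
  13='cccb' goto b→14
  14='cccbb' goto b→15
  15='cccbbb' goto ·  [P3 ends]
  16='ca' goto ·  [P4 ends]
  17='b' goto b→18
  18='bb' goto c→19
  19='bbc' goto b→20
  20='bbcb' goto b→21
  21='bbcbb' goto b→22
  22='bbcbbb' goto ·  [P5 ends]

BFS fail/out derivation:
  n1('c'): parent n0 fail=0; on 'c' 0 → fail=0;  out ∅∪∅=∅
  n6('a'): parent n0 fail=0; on 'a' 0 → fail=0;  out {6}∪∅={6}
  n17('b'): parent n0 fail=0; on 'b' 0 → fail=0;  out ∅∪∅=∅
  n2('cc'): parent n1 fail=0; on 'c' 0 → fail=1;  out ∅∪∅=∅
  n7('aa'): parent n6 fail=0; on 'a' 0 → fail=6;  out ∅∪{6}={6}
  n11('cb'): parent n1 fail=0; on 'b' 0 → fail=17;  out {2}∪∅={2}
  n16('ca'): parent n1 fail=0; on 'a' 0 → fail=6;  out {4}∪{6}={4,6}
  n18('bb'): parent n17 fail=0; on 'b' 0 → fail=17;  out ∅∪∅=∅
  n3('cca'): parent n2 fail=1; on 'a' 1 → fail=16;  out ∅∪{4,6}={4,6}
  n8('aaa'): parent n7 fail=6; on 'a' 6 → fail=7;  out ∅∪{6}={6}
  n12('ccc'): parent n2 fail=1; on 'c' 1 → fail=2;  out ∅∪∅=∅
  n19('bbc'): parent n18 fail=17; on 'c' 17→0 → fail=1;  out ∅∪∅=∅
  n4('ccaa'): parent n3 fail=16; on 'a' 16→6 → fail=7;  out ∅∪{6}={6}
  n9('aaaa'): parent n8 fail=7; on 'a' 7 → fail=8;  out ∅∪{6}={6}
  n13('cccb'): parent n12 fail=2; on 'b' 2→1 → fail=11;  out ∅∪{2}={2}
  n20('bbcb'): parent n19 fail=1; on 'b' 1 → fail=11;  out ∅∪{2}={2}
  n5('ccaac'): parent n4 fail=7; on 'c' 7→6→0 → fail=1;  out {0}∪∅={0}
  n10('aaaac'): parent n9 fail=8; on 'c' 8→7→6→0 → fail=1;  out {1}∪∅={1}
  n14('cccbb'): parent n13 fail=11; on 'b' 11→17 → fail=18;  out ∅∪∅=∅
  n21('bbcbb'): parent n20 fail=11; on 'b' 11→17 → fail=18;  out ∅∪∅=∅
  n15('cccbbb'): parent n14 fail=18; on 'b' 18→17 → fail=18;  out {3}∪∅={3}
  n22('bbcbbb'): parent n21 fail=18; on 'b' 18→17 → fail=18;  out {5}∪∅={5}

Scan:
[0] read 'b'  n0⇒n17
[1] read 'c'  n17⇒n1 (via fail)
[2] read 'b'  n1⇒n11  → match P2@[1:2]
[3] read 'c'  n11⇒n1 (via fail)
[4] read 'c'  n1⇒n2
[5] read 'a'  n2⇒n3  → match P4@[4:5],P6@[5:5]
[6] read 'a'  n3⇒n4  → match P6@[6:6]
[7] read 'c'  n4⇒n5  → match P0@[3:7]
[8] read 'c'  n5⇒n2 (via fail)
[9] read 'c'  n2⇒n12
[10] read 'c'  n12⇒n12 (via fail)
[11] read 'a'  n12⇒n3 (via fail)  → match P4@[10:11],P6@[11:11]
[12] read 'b'  n3⇒n17 (via fail)
[13] read 'c'  n17⇒n1 (via fail)
[14] read 'b'  n1⇒n11  → match P2@[13:14]
[15] read 'b'  n11⇒n18 (via fail)
[16] read 'c'  n18⇒n19
[17] read 'b'  n19⇒n20  → match P2@[16:17]
[18] read 'b'  n20⇒n21
[19] read 'b'  n21⇒n22  → match P5@[14:19]
[20] read 'b'  n22⇒n18 (via fail)
[21] read 'c'  n18⇒n19
[22] read 'c'  n19⇒n2 (via fail)
[23] read 'c'  n2⇒n12
[24] read 'b'  n12⇒n13  → match P2@[23:24]
[25] read 'b'  n13⇒n14
[26] read 'b'  n14⇒n15  → match P3@[21:26]
[27] read 'a'  n15⇒n6 (via fail)  → match P6@[27:27]
[28] read 'a'  n6⇒n7  → match P6@[28:28]
[29] read 'a'  n7⇒n8  → match P6@[29:29]
[30] read 'a'  n8⇒n9  → match P6@[30:30]
[31] read 'c'  n9⇒n10  → match P1@[27:31]
[32] read 'c'  n10⇒n2 (via fail)
[33] read 'b'  n2⇒n11 (via fail)  → match P2@[32:33]
[34] read 'c'  n11⇒n1 (via fail)
[35] read 'a'  n1⇒n16  → match P4@[34:35],P6@[35:35]
[36] read 'a'  n16⇒n7 (via fail)  → match P6@[36:36]
[37] read 'c'  n7⇒n1 (via fail)
[38] read 'b'  n1⇒n11  → match P2@[37:38]
[39] read 'b'  n11⇒n18 (via fail)
[40] read 'c'  n18⇒n19
[41] read 'c'  n19⇒n2 (via fail)
[42] read 'a'  n2⇒n3  → match P4@[41:42],P6@[42:42]
[43] read 'a'  n3⇒n4  → match P6@[43:43]
[44] read 'c'  n4⇒n5  → match P0@[40:44]
[45] read 'c'  n5⇒n2 (via fail)
[46] read 'c'  n2⇒n12
[47] read 'c'  n12⇒n12 (via fail)
[48] read 'a'  n12⇒n3 (via fail)  → match P4@[47:48],P6@[48:48]
[49] read 'b'  n3⇒n17 (via fail)
[50] read 'c'  n17⇒n1 (via fail)
[51] read 'c'  n1⇒n2
[52] read 'a'  n2⇒n3  → match P4@[51:52],P6@[52:52]
[53] read 'a'  n3⇒n4  → match P6@[53:53]
[54] read 'c'  n4⇒n5  → match P0@[50:54]
[55] read 'a'  n5⇒n16 (via fail)  → match P4@[54:55],P6@[55:55]
[56] read 'c'  n16⇒n1 (via fail)
[57] read 'b'  n1⇒n11  → match P2@[56:57]
[58] read 'b'  n11⇒n18 (via fail)
[59] read 'a'  n18⇒n6 (via fail)  → match P6@[59:59]
[60] read 'a'  n6⇒n7  → match P6@[60:60]
[61] read 'b'  n7⇒n17 (via fail)
[62] read 'a'  n17⇒n6 (via fail)  → match P6@[62:62]
[63] read 'c'  n6⇒n1 (via fail)
[64] read 'b'  n1⇒n11  → match P2@[63:64]
[65] read 'a'  n11⇒n6 (via fail)  → match P6@[65:65]
[66] read 'a'  n6⇒n7  → match P6@[66:66]

Result: [[2,2],[5,4],[5,6],[6,6],[7,0],[11,4],[11,6],[14,2],[17,2],[19,5],[24,2],[26,3],[27,6],[28,6],[29,6],[30,6],[31,1],[33,2],[35,4],[35,6],[36,6],[38,2],[42,4],[42,6],[43,6],[44,0],[48,4],[48,6],[52,4],[52,6],[53,6],[54,0],[55,4],[55,6],[57,2],[59,6],[60,6],[62,6],[64,2],[65,6],[66,6]]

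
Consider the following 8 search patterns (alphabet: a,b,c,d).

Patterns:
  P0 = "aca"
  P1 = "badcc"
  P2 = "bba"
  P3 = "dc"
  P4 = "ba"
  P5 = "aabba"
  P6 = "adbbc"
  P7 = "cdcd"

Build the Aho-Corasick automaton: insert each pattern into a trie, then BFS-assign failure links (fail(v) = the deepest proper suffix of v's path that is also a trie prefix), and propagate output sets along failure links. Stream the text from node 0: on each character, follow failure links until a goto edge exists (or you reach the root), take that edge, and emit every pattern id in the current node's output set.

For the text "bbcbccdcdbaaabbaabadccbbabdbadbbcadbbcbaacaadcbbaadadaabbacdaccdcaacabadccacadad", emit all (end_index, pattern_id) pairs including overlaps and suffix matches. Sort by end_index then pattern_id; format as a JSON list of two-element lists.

Build automaton:
Trie nodes:
  n0 'ε': a→1 b→4 c→21 d→11
  n1 'a': a→13 c→2 d→17
  n2 'ac': a→3
  n3 'aca': ·  ←P0
  n4 'b': a→5 b→9
  n5 'ba': d→6  ←P4
  n6 'bad': c→7
  n7 'badc': c→8
  n8 'badcc': ·  ←P1
  n9 'bb': a→10
  n10 'bba': ·  ←P2
  n11 'd': c→12
  n12 'dc': ·  ←P3
  n13 'aa': b→14
  n14 'aab': b→15
  n15 'aabb': a→16
  n16 'aabba': ·  ←P5
  n17 'ad': b→18
  n18 'adb': b→19
  n19 'adbb': c→20
  n20 'adbbc': ·  ←P6
  n21 'c': d→22
  n22 'cd': c→23
  n23 'cdc': d→24
  n24 'cdcd': ·  ←P7

Failure links (BFS by depth):
  fail(1) 'a': from fail(0)=0 chase 'a': 0 ⇒ 0;  out=∅∪out(0)=∅
  fail(4) 'b': from fail(0)=0 chase 'b': 0 ⇒ 0;  out=∅∪out(0)=∅
  fail(11) 'd': from fail(0)=0 chase 'd': 0 ⇒ 0;  out=∅∪out(0)=∅
  fail(21) 'c': from fail(0)=0 chase 'c': 0 ⇒ 0;  out=∅∪out(0)=∅
  fail(2) 'ac': from fail(1)=0 chase 'c': 0 ⇒ 21;  out=∅∪out(21)=∅
  fail(5) 'ba': from fail(4)=0 chase 'a': 0 ⇒ 1;  out={4}∪out(1)={4}
  fail(9) 'bb': from fail(4)=0 chase 'b': 0 ⇒ 4;  out=∅∪out(4)=∅
  fail(12) 'dc': from fail(11)=0 chase 'c': 0 ⇒ 21;  out={3}∪out(21)={3}
  fail(13) 'aa': from fail(1)=0 chase 'a': 0 ⇒ 1;  out=∅∪out(1)=∅
  fail(17) 'ad': from fail(1)=0 chase 'd': 0 ⇒ 11;  out=∅∪out(11)=∅
  fail(22) 'cd': from fail(21)=0 chase 'd': 0 ⇒ 11;  out=∅∪out(11)=∅
  fail(3) 'aca': from fail(2)=21 chase 'a': 21→0 ⇒ 1;  out={0}∪out(1)={0}
  fail(6) 'bad': from fail(5)=1 chase 'd': 1 ⇒ 17;  out=∅∪out(17)=∅
  fail(10) 'bba': from fail(9)=4 chase 'a': 4 ⇒ 5;  out={2}∪out(5)={2,4}
  fail(14) 'aab': from fail(13)=1 chase 'b': 1→0 ⇒ 4;  out=∅∪out(4)=∅
  fail(18) 'adb': from fail(17)=11 chase 'b': 11→0 ⇒ 4;  out=∅∪out(4)=∅
  fail(23) 'cdc': from fail(22)=11 chase 'c': 11 ⇒ 12;  out=∅∪out(12)={3}
  fail(7) 'badc': from fail(6)=17 chase 'c': 17→11 ⇒ 12;  out=∅∪out(12)={3}
  fail(15) 'aabb': from fail(14)=4 chase 'b': 4 ⇒ 9;  out=∅∪out(9)=∅
  fail(19) 'adbb': from fail(18)=4 chase 'b': 4 ⇒ 9;  out=∅∪out(9)=∅
  fail(24) 'cdcd': from fail(23)=12 chase 'd': 12→21 ⇒ 22;  out={7}∪out(22)={7}
  fail(8) 'badcc': from fail(7)=12 chase 'c': 12→21→0 ⇒ 21;  out={1}∪out(21)={1}
  fail(16) 'aabba': from fail(15)=9 chase 'a': 9 ⇒ 10;  out={5}∪out(10)={2,4,5}
  fail(20) 'adbbc': from fail(19)=9 chase 'c': 9→4→0 ⇒ 21;  out={6}∪out(21)={6}

Scan:
[0] read 'b'  n0⇒n4
[1] read 'b'  n4⇒n9
[2] read 'c'  n9⇒n21 (via fail)
[3] read 'b'  n21⇒n4 (via fail)
[4] read 'c'  n4⇒n21 (via fail)
[5] read 'c'  n21⇒n21 (via fail)
[6] read 'd'  n21⇒n22
[7] read 'c'  n22⇒n23  emit P3@[6:7]
[8] read 'd'  n23⇒n24  emit P7@[5:8]
[9] read 'b'  n24⇒n4 (via fail)
[10] read 'a'  n4⇒n5  emit P4@[9:10]
[11] read 'a'  n5⇒n13 (via fail)
[12] read 'a'  n13⇒n13 (via fail)
[13] read 'b'  n13⇒n14
[14] read 'b'  n14⇒n15
[15] read 'a'  n15⇒n16  emit P2@[13:15],P4@[14:15],P5@[11:15]
[16] read 'a'  n16⇒n13 (via fail)
[17] read 'b'  n13⇒n14
[18] read 'a'  n14⇒n5 (via fail)  emit P4@[17:18]
[19] read 'd'  n5⇒n6
[20] read 'c'  n6⇒n7  emit P3@[19:20]
[21] read 'c'  n7⇒n8  emit P1@[17:21]
[22] read 'b'  n8⇒n4 (via fail)
[23] read 'b'  n4⇒n9
[24] read 'a'  n9⇒n10  emit P2@[22:24],P4@[23:24]
[25] read 'b'  n10⇒n4 (via fail)
[26] read 'd'  n4⇒n11 (via fail)
[27] read 'b'  n11⇒n4 (via fail)
[28] read 'a'  n4⇒n5  emit P4@[27:28]
[29] read 'd'  n5⇒n6
[30] read 'b'  n6⇒n18 (via fail)
[31] read 'b'  n18⇒n19
[32] read 'c'  n19⇒n20  emit P6@[28:32]
[33] read 'a'  n20⇒n1 (via fail)
[34] read 'd'  n1⇒n17
[35] read 'b'  n17⇒n18
[36] read 'b'  n18⇒n19
[37] read 'c'  n19⇒n20  emit P6@[33:37]
[38] read 'b'  n20⇒n4 (via fail)
[39] read 'a'  n4⇒n5  emit P4@[38:39]
[40] read 'a'  n5⇒n13 (via fail)
[41] read 'c'  n13⇒n2 (via fail)
[42] read 'a'  n2⇒n3  emit P0@[40:42]
[43] read 'a'  n3⇒n13 (via fail)
[44] read 'd'  n13⇒n17 (via fail)
[45] read 'c'  n17⇒n12 (via fail)  emit P3@[44:45]
[46] read 'b'  n12⇒n4 (via fail)
[47] read 'b'  n4⇒n9
[48] read 'a'  n9⇒n10  emit P2@[46:48],P4@[47:48]
[49] read 'a'  n10⇒n13 (via fail)
[50] read 'd'  n13⇒n17 (via fail)
[51] read 'a'  n17⇒n1 (via fail)
[52] read 'd'  n1⇒n17
[53] read 'a'  n17⇒n1 (via fail)
[54] read 'a'  n1⇒n13
[55] read 'b'  n13⇒n14
[56] read 'b'  n14⇒n15
[57] read 'a'  n15⇒n16  emit P2@[55:57],P4@[56:57],P5@[53:57]
[58] read 'c'  n16⇒n2 (via fail)
[59] read 'd'  n2⇒n22 (via fail)
[60] read 'a'  n22⇒n1 (via fail)
[61] read 'c'  n1⇒n2
[62] read 'c'  n2⇒n21 (via fail)
[63] read 'd'  n21⇒n22
[64] read 'c'  n22⇒n23  emit P3@[63:64]
[65] read 'a'  n23⇒n1 (via fail)
[66] read 'a'  n1⇒n13
[67] read 'c'  n13⇒n2 (via fail)
[68] read 'a'  n2⇒n3  emit P0@[66:68]
[69] read 'b'  n3⇒n4 (via fail)
[70] read 'a'  n4⇒n5  emit P4@[69:70]
[71] read 'd'  n5⇒n6
[72] read 'c'  n6⇒n7  emit P3@[71:72]
[73] read 'c'  n7⇒n8  emit P1@[69:73]
[74] read 'a'  n8⇒n1 (via fail)
[75] read 'c'  n1⇒n2
[76] read 'a'  n2⇒n3  emit P0@[74:76]
[77] read 'd'  n3⇒n17 (via fail)
[78] read 'a'  n17⇒n1 (via fail)
[79] read 'd'  n1⇒n17

Result: [[7,3],[8,7],[10,4],[15,2],[15,4],[15,5],[18,4],[20,3],[21,1],[24,2],[24,4],[28,4],[32,6],[37,6],[39,4],[42,0],[45,3],[48,2],[48,4],[57,2],[57,4],[57,5],[64,3],[68,0],[70,4],[72,3],[73,1],[76,0]]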